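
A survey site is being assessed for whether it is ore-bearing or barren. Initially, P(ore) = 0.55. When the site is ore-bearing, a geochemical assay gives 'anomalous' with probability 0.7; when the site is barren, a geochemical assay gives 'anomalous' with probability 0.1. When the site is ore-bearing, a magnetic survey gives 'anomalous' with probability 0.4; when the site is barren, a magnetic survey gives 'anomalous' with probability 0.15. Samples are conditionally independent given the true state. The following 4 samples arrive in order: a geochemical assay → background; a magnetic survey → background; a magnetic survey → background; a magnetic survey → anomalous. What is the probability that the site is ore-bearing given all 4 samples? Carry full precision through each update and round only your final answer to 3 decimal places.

0.351

After a geochemical assay='background': P(ore) = 0.3·0.5500 / (0.3·0.5500 + 0.9·0.4500) ≈ 0.2895
After a magnetic survey='background': P(ore) = 0.6·0.2895 / (0.6·0.2895 + 0.85·0.7105) ≈ 0.2234
After a magnetic survey='background': P(ore) = 0.6·0.2234 / (0.6·0.2234 + 0.85·0.7766) ≈ 0.1687
After a magnetic survey='anomalous': P(ore) = 0.4·0.1687 / (0.4·0.1687 + 0.15·0.8313) ≈ 0.3512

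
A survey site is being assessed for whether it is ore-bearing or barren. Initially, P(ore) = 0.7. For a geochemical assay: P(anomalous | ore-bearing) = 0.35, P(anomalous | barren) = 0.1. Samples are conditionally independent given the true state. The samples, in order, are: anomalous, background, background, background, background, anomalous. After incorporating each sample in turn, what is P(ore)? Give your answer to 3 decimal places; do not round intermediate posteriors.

Each posterior becomes the prior for the next update.
After 'anomalous': P(ore) = 0.35·0.7000 / (0.35·0.7000 + 0.1·0.3000) ≈ 0.8909
After 'background': P(ore) = 0.65·0.8909 / (0.65·0.8909 + 0.9·0.1091) ≈ 0.8550
After 'background': P(ore) = 0.65·0.8550 / (0.65·0.8550 + 0.9·0.1450) ≈ 0.8099
After 'background': P(ore) = 0.65·0.8099 / (0.65·0.8099 + 0.9·0.1901) ≈ 0.7547
After 'background': P(ore) = 0.65·0.7547 / (0.65·0.7547 + 0.9·0.2453) ≈ 0.6896
After 'anomalous': P(ore) = 0.35·0.6896 / (0.35·0.6896 + 0.1·0.3104) ≈ 0.8861

0.886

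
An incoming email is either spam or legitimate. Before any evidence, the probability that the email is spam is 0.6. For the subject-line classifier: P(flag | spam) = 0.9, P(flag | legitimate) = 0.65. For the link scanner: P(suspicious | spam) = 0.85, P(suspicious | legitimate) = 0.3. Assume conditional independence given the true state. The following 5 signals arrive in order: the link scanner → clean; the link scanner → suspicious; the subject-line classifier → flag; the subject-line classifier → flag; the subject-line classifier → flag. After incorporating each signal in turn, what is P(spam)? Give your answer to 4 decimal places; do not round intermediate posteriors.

After the link scanner='clean': P(spam) = 0.15·0.6000 / (0.15·0.6000 + 0.7·0.4000) ≈ 0.2432
After the link scanner='suspicious': P(spam) = 0.85·0.2432 / (0.85·0.2432 + 0.3·0.7568) ≈ 0.4766
After the subject-line classifier='flag': P(spam) = 0.9·0.4766 / (0.9·0.4766 + 0.65·0.5234) ≈ 0.5577
After the subject-line classifier='flag': P(spam) = 0.9·0.5577 / (0.9·0.5577 + 0.65·0.4423) ≈ 0.6358
After the subject-line classifier='flag': P(spam) = 0.9·0.6358 / (0.9·0.6358 + 0.65·0.3642) ≈ 0.7074

0.7074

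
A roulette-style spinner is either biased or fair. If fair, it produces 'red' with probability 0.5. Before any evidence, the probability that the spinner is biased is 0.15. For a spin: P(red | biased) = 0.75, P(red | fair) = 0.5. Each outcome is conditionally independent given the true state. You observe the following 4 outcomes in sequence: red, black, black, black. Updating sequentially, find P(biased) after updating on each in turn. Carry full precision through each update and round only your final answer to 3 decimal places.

0.032

After 'red': P(biased) = 0.75·0.1500 / (0.75·0.1500 + 0.5·0.8500) ≈ 0.2093
After 'black': P(biased) = 0.25·0.2093 / (0.25·0.2093 + 0.5·0.7907) ≈ 0.1169
After 'black': P(biased) = 0.25·0.1169 / (0.25·0.1169 + 0.5·0.8831) ≈ 0.0621
After 'black': P(biased) = 0.25·0.0621 / (0.25·0.0621 + 0.5·0.9379) ≈ 0.0320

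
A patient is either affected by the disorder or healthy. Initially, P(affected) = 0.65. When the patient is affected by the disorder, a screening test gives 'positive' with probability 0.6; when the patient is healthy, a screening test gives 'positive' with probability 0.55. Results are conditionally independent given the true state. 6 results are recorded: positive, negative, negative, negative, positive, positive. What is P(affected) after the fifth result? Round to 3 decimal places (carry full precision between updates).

After 'positive': P(affected) = 0.6·0.6500 / (0.6·0.6500 + 0.55·0.3500) ≈ 0.6695
After 'negative': P(affected) = 0.4·0.6695 / (0.4·0.6695 + 0.45·0.3305) ≈ 0.6430
After 'negative': P(affected) = 0.4·0.6430 / (0.4·0.6430 + 0.45·0.3570) ≈ 0.6155
After 'negative': P(affected) = 0.4·0.6155 / (0.4·0.6155 + 0.45·0.3845) ≈ 0.5873
After 'positive': P(affected) = 0.6·0.5873 / (0.6·0.5873 + 0.55·0.4127) ≈ 0.6082

0.608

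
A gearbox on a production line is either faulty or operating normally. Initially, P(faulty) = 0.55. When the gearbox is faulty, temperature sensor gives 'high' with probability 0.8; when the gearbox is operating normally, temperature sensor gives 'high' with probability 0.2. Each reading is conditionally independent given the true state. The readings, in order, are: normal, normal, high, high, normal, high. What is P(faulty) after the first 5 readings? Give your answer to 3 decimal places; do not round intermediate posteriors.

After 'normal': P(faulty) = 0.2·0.5500 / (0.2·0.5500 + 0.8·0.4500) ≈ 0.2340
After 'normal': P(faulty) = 0.2·0.2340 / (0.2·0.2340 + 0.8·0.7660) ≈ 0.0710
After 'high': P(faulty) = 0.8·0.0710 / (0.8·0.0710 + 0.2·0.9290) ≈ 0.2340
After 'high': P(faulty) = 0.8·0.2340 / (0.8·0.2340 + 0.2·0.7660) ≈ 0.5500
After 'normal': P(faulty) = 0.2·0.5500 / (0.2·0.5500 + 0.8·0.4500) ≈ 0.2340

0.234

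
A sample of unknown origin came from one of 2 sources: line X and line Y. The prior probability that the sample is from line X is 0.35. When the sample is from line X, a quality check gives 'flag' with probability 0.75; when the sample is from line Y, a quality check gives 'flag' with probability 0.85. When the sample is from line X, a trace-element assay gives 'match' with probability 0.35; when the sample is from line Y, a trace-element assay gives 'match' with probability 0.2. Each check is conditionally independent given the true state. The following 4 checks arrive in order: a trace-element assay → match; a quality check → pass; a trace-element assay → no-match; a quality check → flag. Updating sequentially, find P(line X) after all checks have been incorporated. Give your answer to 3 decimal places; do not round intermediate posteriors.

After a trace-element assay='match': P(line X) = 0.35·0.3500 / (0.35·0.3500 + 0.2·0.6500) ≈ 0.4851
After a quality check='pass': P(line X) = 0.25·0.4851 / (0.25·0.4851 + 0.15·0.5149) ≈ 0.6110
After a trace-element assay='no-match': P(line X) = 0.65·0.6110 / (0.65·0.6110 + 0.8·0.3890) ≈ 0.5606
After a quality check='flag': P(line X) = 0.75·0.5606 / (0.75·0.5606 + 0.85·0.4394) ≈ 0.5296

0.530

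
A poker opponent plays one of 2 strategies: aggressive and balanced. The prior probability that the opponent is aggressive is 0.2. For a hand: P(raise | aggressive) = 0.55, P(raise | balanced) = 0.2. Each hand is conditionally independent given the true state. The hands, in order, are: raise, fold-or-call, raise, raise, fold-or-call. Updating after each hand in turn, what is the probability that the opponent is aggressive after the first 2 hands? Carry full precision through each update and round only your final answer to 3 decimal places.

0.279

After 'raise': P(aggressive) = 0.55·0.2000 / (0.55·0.2000 + 0.2·0.8000) ≈ 0.4074
After 'fold-or-call': P(aggressive) = 0.45·0.4074 / (0.45·0.4074 + 0.8·0.5926) ≈ 0.2789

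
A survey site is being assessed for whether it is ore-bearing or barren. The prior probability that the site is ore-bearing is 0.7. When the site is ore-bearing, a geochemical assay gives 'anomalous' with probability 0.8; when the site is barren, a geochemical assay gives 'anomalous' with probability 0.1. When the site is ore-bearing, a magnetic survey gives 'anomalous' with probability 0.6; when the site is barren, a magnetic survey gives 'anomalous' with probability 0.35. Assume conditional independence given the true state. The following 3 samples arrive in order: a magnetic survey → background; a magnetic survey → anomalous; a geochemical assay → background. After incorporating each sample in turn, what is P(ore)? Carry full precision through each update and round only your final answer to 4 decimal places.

After a magnetic survey='background': P(ore) = 0.4·0.7000 / (0.4·0.7000 + 0.65·0.3000) ≈ 0.5895
After a magnetic survey='anomalous': P(ore) = 0.6·0.5895 / (0.6·0.5895 + 0.35·0.4105) ≈ 0.7111
After a geochemical assay='background': P(ore) = 0.2·0.7111 / (0.2·0.7111 + 0.9·0.2889) ≈ 0.3536

0.3536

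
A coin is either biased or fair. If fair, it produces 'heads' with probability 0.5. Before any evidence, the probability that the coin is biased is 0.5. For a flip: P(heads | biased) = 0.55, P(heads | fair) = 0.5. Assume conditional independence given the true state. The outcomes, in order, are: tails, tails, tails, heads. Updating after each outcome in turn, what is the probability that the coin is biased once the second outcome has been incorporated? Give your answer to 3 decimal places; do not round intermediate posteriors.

0.448

Apply Bayes' rule sequentially, carrying P(biased) forward.
After 'tails': P(biased) = 0.45·0.5000 / (0.45·0.5000 + 0.5·0.5000) ≈ 0.4737
After 'tails': P(biased) = 0.45·0.4737 / (0.45·0.4737 + 0.5·0.5263) ≈ 0.4475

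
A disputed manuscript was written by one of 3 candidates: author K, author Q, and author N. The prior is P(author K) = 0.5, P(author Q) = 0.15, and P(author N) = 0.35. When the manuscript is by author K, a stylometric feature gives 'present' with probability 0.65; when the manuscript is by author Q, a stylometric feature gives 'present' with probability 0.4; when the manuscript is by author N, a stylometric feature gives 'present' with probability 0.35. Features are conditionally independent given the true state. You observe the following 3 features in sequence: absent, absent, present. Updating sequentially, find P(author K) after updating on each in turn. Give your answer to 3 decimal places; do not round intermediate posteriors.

0.352

After 'absent': normaliser = 0.35·0.5000 + 0.6·0.1500 + 0.65·0.3500; P(author K) ≈ 0.3553, P(author Q) ≈ 0.1827, P(author N) ≈ 0.4619
After 'absent': normaliser = 0.35·0.3553 + 0.6·0.1827 + 0.65·0.4619; P(author K) ≈ 0.2328, P(author Q) ≈ 0.2052, P(author N) ≈ 0.5620
After 'present': normaliser = 0.65·0.2328 + 0.4·0.2052 + 0.35·0.5620; P(author K) ≈ 0.3518, P(author Q) ≈ 0.1909, P(author N) ≈ 0.4573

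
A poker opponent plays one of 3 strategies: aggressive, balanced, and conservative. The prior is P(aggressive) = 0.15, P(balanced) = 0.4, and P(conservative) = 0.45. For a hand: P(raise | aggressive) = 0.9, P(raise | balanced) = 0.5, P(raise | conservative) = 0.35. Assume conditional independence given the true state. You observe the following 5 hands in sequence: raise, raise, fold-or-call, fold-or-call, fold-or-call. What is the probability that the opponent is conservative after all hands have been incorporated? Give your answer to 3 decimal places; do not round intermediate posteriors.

0.545

After 'raise': normaliser = 0.9·0.1500 + 0.5·0.4000 + 0.35·0.4500; P(aggressive) ≈ 0.2741, P(balanced) ≈ 0.4061, P(conservative) ≈ 0.3198
After 'raise': normaliser = 0.9·0.2741 + 0.5·0.4061 + 0.35·0.3198; P(aggressive) ≈ 0.4392, P(balanced) ≈ 0.3615, P(conservative) ≈ 0.1993
After 'fold-or-call': normaliser = 0.1·0.4392 + 0.5·0.3615 + 0.65·0.1993; P(aggressive) ≈ 0.1240, P(balanced) ≈ 0.5103, P(conservative) ≈ 0.3657
After 'fold-or-call': normaliser = 0.1·0.1240 + 0.5·0.5103 + 0.65·0.3657; P(aggressive) ≈ 0.0245, P(balanced) ≈ 0.5050, P(conservative) ≈ 0.4705
After 'fold-or-call': normaliser = 0.1·0.0245 + 0.5·0.5050 + 0.65·0.4705; P(aggressive) ≈ 0.0044, P(balanced) ≈ 0.4503, P(conservative) ≈ 0.5453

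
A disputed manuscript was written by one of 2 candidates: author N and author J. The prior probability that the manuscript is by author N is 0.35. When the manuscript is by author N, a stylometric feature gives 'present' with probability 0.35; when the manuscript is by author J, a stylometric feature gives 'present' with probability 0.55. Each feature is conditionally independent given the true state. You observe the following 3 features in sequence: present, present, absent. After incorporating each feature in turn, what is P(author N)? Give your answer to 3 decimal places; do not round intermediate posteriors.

0.240

After 'present': P(author N) = 0.35·0.3500 / (0.35·0.3500 + 0.55·0.6500) ≈ 0.2552
After 'present': P(author N) = 0.35·0.2552 / (0.35·0.2552 + 0.55·0.7448) ≈ 0.1790
After 'absent': P(author N) = 0.65·0.1790 / (0.65·0.1790 + 0.45·0.8210) ≈ 0.2395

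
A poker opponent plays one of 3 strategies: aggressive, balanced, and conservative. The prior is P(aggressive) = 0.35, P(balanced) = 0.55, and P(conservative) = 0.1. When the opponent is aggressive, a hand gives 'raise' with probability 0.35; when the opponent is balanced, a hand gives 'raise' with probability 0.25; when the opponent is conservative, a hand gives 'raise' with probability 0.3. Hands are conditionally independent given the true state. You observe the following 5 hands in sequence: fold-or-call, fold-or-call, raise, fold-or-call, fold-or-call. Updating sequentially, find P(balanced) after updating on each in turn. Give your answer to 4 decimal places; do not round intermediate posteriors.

0.5995

After 'fold-or-call': normaliser = 0.65·0.3500 + 0.75·0.5500 + 0.7·0.1000; P(aggressive) ≈ 0.3204, P(balanced) ≈ 0.5810, P(conservative) ≈ 0.0986
After 'fold-or-call': normaliser = 0.65·0.3204 + 0.75·0.5810 + 0.7·0.0986; P(aggressive) ≈ 0.2921, P(balanced) ≈ 0.6111, P(conservative) ≈ 0.0968
After 'raise': normaliser = 0.35·0.2921 + 0.25·0.6111 + 0.3·0.0968; P(aggressive) ≈ 0.3599, P(balanced) ≈ 0.5379, P(conservative) ≈ 0.1022
After 'fold-or-call': normaliser = 0.65·0.3599 + 0.75·0.5379 + 0.7·0.1022; P(aggressive) ≈ 0.3300, P(balanced) ≈ 0.5690, P(conservative) ≈ 0.1009
After 'fold-or-call': normaliser = 0.65·0.3300 + 0.75·0.5690 + 0.7·0.1009; P(aggressive) ≈ 0.3013, P(balanced) ≈ 0.5995, P(conservative) ≈ 0.0992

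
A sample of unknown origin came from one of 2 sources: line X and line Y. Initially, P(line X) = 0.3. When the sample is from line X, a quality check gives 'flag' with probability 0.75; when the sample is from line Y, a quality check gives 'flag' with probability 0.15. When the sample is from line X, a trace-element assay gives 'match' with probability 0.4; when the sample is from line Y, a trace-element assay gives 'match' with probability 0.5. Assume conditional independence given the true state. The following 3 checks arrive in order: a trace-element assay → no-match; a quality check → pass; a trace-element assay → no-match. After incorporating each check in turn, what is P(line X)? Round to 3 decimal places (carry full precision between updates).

0.154

After a trace-element assay='no-match': P(line X) = 0.6·0.3000 / (0.6·0.3000 + 0.5·0.7000) ≈ 0.3396
After a quality check='pass': P(line X) = 0.25·0.3396 / (0.25·0.3396 + 0.85·0.6604) ≈ 0.1314
After a trace-element assay='no-match': P(line X) = 0.6·0.1314 / (0.6·0.1314 + 0.5·0.8686) ≈ 0.1536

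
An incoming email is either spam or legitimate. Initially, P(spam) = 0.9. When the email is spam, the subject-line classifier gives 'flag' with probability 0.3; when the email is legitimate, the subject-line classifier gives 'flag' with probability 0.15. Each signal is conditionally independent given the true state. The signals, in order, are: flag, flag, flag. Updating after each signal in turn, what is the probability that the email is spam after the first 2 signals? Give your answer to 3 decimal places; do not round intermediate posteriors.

After 'flag': P(spam) = 0.3·0.9000 / (0.3·0.9000 + 0.15·0.1000) ≈ 0.9474
After 'flag': P(spam) = 0.3·0.9474 / (0.3·0.9474 + 0.15·0.0526) ≈ 0.9730

0.973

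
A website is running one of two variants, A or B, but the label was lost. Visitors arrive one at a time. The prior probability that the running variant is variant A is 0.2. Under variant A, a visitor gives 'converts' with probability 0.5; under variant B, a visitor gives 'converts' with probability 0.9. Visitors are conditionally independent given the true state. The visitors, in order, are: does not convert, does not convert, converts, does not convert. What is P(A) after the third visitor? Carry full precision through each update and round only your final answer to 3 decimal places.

After 'does not convert': P(A) = 0.5·0.2000 / (0.5·0.2000 + 0.1·0.8000) ≈ 0.5556
After 'does not convert': P(A) = 0.5·0.5556 / (0.5·0.5556 + 0.1·0.4444) ≈ 0.8621
After 'converts': P(A) = 0.5·0.8621 / (0.5·0.8621 + 0.9·0.1379) ≈ 0.7764

0.776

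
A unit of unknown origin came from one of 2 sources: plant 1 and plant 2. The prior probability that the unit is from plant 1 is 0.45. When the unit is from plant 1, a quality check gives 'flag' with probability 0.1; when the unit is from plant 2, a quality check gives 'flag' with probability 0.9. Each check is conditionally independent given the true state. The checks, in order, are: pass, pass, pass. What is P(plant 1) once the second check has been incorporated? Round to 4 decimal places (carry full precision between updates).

0.9851

Each posterior becomes the prior for the next update.
After 'pass': P(plant 1) = 0.9·0.4500 / (0.9·0.4500 + 0.1·0.5500) ≈ 0.8804
After 'pass': P(plant 1) = 0.9·0.8804 / (0.9·0.8804 + 0.1·0.1196) ≈ 0.9851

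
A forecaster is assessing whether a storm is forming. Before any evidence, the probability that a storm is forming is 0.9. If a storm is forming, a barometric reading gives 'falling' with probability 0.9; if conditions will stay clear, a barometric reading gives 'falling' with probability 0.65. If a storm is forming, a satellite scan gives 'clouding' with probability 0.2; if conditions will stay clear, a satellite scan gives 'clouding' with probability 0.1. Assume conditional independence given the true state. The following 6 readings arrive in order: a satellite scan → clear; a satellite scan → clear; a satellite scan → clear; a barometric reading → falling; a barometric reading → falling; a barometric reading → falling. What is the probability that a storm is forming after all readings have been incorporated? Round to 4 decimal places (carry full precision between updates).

0.9438

After a satellite scan='clear': P(storm) = 0.8·0.9000 / (0.8·0.9000 + 0.9·0.1000) ≈ 0.8889
After a satellite scan='clear': P(storm) = 0.8·0.8889 / (0.8·0.8889 + 0.9·0.1111) ≈ 0.8767
After a satellite scan='clear': P(storm) = 0.8·0.8767 / (0.8·0.8767 + 0.9·0.1233) ≈ 0.8634
After a barometric reading='falling': P(storm) = 0.9·0.8634 / (0.9·0.8634 + 0.65·0.1366) ≈ 0.8975
After a barometric reading='falling': P(storm) = 0.9·0.8975 / (0.9·0.8975 + 0.65·0.1025) ≈ 0.9238
After a barometric reading='falling': P(storm) = 0.9·0.9238 / (0.9·0.9238 + 0.65·0.0762) ≈ 0.9438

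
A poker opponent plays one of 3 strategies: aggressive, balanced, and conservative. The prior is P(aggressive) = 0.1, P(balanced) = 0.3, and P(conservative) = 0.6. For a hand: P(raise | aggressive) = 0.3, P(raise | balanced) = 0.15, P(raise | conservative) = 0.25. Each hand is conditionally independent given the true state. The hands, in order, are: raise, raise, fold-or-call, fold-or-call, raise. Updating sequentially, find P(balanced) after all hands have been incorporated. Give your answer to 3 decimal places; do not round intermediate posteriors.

0.100

After 'raise': normaliser = 0.3·0.1000 + 0.15·0.3000 + 0.25·0.6000; P(aggressive) ≈ 0.1333, P(balanced) ≈ 0.2000, P(conservative) ≈ 0.6667
After 'raise': normaliser = 0.3·0.1333 + 0.15·0.2000 + 0.25·0.6667; P(aggressive) ≈ 0.1690, P(balanced) ≈ 0.1268, P(conservative) ≈ 0.7042
After 'fold-or-call': normaliser = 0.7·0.1690 + 0.85·0.1268 + 0.75·0.7042; P(aggressive) ≈ 0.1569, P(balanced) ≈ 0.1429, P(conservative) ≈ 0.7003
After 'fold-or-call': normaliser = 0.7·0.1569 + 0.85·0.1429 + 0.75·0.7003; P(aggressive) ≈ 0.1452, P(balanced) ≈ 0.1605, P(conservative) ≈ 0.6943
After 'raise': normaliser = 0.3·0.1452 + 0.15·0.1605 + 0.25·0.6943; P(aggressive) ≈ 0.1805, P(balanced) ≈ 0.0998, P(conservative) ≈ 0.7196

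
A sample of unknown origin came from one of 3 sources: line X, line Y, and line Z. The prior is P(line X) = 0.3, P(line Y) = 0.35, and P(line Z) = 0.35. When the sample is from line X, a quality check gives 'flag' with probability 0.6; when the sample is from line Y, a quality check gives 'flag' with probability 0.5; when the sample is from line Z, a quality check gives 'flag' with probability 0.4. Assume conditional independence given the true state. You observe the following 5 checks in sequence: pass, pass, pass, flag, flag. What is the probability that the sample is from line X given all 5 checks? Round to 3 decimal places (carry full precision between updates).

Each posterior becomes the prior for the next update.
After 'pass': normaliser = 0.4·0.3000 + 0.5·0.3500 + 0.6·0.3500; P(line X) ≈ 0.2376, P(line Y) ≈ 0.3465, P(line Z) ≈ 0.4158
After 'pass': normaliser = 0.4·0.2376 + 0.5·0.3465 + 0.6·0.4158; P(line X) ≈ 0.1836, P(line Y) ≈ 0.3346, P(line Z) ≈ 0.4818
After 'pass': normaliser = 0.4·0.1836 + 0.5·0.3346 + 0.6·0.4818; P(line X) ≈ 0.1386, P(line Y) ≈ 0.3158, P(line Z) ≈ 0.5457
After 'flag': normaliser = 0.6·0.1386 + 0.5·0.3158 + 0.4·0.5457; P(line X) ≈ 0.1810, P(line Y) ≈ 0.3438, P(line Z) ≈ 0.4752
After 'flag': normaliser = 0.6·0.1810 + 0.5·0.3438 + 0.4·0.4752; P(line X) ≈ 0.2308, P(line Y) ≈ 0.3652, P(line Z) ≈ 0.4039

0.231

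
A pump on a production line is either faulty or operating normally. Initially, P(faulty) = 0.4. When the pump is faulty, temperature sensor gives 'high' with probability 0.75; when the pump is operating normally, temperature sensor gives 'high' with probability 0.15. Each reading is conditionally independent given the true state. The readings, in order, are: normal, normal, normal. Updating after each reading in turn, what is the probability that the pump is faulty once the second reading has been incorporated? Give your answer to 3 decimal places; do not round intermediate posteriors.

After 'normal': P(faulty) = 0.25·0.4000 / (0.25·0.4000 + 0.85·0.6000) ≈ 0.1639
After 'normal': P(faulty) = 0.25·0.1639 / (0.25·0.1639 + 0.85·0.8361) ≈ 0.0545

0.055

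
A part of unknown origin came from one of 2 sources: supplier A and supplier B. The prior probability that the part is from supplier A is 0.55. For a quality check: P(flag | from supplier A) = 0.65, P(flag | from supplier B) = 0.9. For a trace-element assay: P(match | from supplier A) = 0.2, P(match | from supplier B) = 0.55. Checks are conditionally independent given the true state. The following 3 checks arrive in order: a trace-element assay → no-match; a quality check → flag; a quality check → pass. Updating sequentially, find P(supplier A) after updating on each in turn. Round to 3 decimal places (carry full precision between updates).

0.846

After a trace-element assay='no-match': P(supplier A) = 0.8·0.5500 / (0.8·0.5500 + 0.45·0.4500) ≈ 0.6848
After a quality check='flag': P(supplier A) = 0.65·0.6848 / (0.65·0.6848 + 0.9·0.3152) ≈ 0.6108
After a quality check='pass': P(supplier A) = 0.35·0.6108 / (0.35·0.6108 + 0.1·0.3892) ≈ 0.8460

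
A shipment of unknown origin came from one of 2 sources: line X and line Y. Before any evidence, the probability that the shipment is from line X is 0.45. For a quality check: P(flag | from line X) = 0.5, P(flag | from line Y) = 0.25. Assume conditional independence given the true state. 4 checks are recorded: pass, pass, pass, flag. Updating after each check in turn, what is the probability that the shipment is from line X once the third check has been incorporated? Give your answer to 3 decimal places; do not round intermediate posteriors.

Apply Bayes' rule sequentially, carrying P(line X) forward.
After 'pass': P(line X) = 0.5·0.4500 / (0.5·0.4500 + 0.75·0.5500) ≈ 0.3529
After 'pass': P(line X) = 0.5·0.3529 / (0.5·0.3529 + 0.75·0.6471) ≈ 0.2667
After 'pass': P(line X) = 0.5·0.2667 / (0.5·0.2667 + 0.75·0.7333) ≈ 0.1951

0.195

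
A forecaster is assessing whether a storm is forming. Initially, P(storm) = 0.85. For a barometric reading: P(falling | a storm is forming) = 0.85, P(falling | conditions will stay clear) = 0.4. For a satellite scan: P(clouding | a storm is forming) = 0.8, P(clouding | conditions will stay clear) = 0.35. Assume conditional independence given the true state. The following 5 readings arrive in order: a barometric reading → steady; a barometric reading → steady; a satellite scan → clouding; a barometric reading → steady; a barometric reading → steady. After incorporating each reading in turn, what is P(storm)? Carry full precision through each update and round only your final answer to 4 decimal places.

After a barometric reading='steady': P(storm) = 0.15·0.8500 / (0.15·0.8500 + 0.6·0.1500) ≈ 0.5862
After a barometric reading='steady': P(storm) = 0.15·0.5862 / (0.15·0.5862 + 0.6·0.4138) ≈ 0.2615
After a satellite scan='clouding': P(storm) = 0.8·0.2615 / (0.8·0.2615 + 0.35·0.7385) ≈ 0.4474
After a barometric reading='steady': P(storm) = 0.15·0.4474 / (0.15·0.4474 + 0.6·0.5526) ≈ 0.1683
After a barometric reading='steady': P(storm) = 0.15·0.1683 / (0.15·0.1683 + 0.6·0.8317) ≈ 0.0482

0.0482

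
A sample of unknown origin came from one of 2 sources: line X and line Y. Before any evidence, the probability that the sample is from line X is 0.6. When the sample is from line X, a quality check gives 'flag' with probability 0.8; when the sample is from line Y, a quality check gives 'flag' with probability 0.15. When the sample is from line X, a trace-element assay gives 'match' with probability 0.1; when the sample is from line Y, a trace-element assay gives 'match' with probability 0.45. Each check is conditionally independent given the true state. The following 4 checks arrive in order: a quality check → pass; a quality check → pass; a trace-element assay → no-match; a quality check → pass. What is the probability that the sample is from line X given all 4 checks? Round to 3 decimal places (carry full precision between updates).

Apply Bayes' rule sequentially, carrying P(line X) forward.
After a quality check='pass': P(line X) = 0.2·0.6000 / (0.2·0.6000 + 0.85·0.4000) ≈ 0.2609
After a quality check='pass': P(line X) = 0.2·0.2609 / (0.2·0.2609 + 0.85·0.7391) ≈ 0.0767
After a trace-element assay='no-match': P(line X) = 0.9·0.0767 / (0.9·0.0767 + 0.55·0.9233) ≈ 0.1196
After a quality check='pass': P(line X) = 0.2·0.1196 / (0.2·0.1196 + 0.85·0.8804) ≈ 0.0310

0.031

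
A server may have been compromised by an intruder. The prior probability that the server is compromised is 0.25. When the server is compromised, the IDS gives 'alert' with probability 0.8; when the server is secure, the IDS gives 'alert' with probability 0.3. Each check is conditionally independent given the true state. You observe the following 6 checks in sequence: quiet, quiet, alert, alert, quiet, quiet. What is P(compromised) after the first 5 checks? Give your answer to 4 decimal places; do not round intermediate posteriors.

0.0524

After 'quiet': P(compromised) = 0.2·0.2500 / (0.2·0.2500 + 0.7·0.7500) ≈ 0.0870
After 'quiet': P(compromised) = 0.2·0.0870 / (0.2·0.0870 + 0.7·0.9130) ≈ 0.0265
After 'alert': P(compromised) = 0.8·0.0265 / (0.8·0.0265 + 0.3·0.9735) ≈ 0.0677
After 'alert': P(compromised) = 0.8·0.0677 / (0.8·0.0677 + 0.3·0.9323) ≈ 0.1621
After 'quiet': P(compromised) = 0.2·0.1621 / (0.2·0.1621 + 0.7·0.8379) ≈ 0.0524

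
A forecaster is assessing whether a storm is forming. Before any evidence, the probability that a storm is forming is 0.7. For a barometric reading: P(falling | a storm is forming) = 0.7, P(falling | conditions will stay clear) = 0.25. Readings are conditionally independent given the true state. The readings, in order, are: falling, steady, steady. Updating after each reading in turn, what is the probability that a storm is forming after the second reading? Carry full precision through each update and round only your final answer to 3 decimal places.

0.723

After 'falling': P(storm) = 0.7·0.7000 / (0.7·0.7000 + 0.25·0.3000) ≈ 0.8673
After 'steady': P(storm) = 0.3·0.8673 / (0.3·0.8673 + 0.75·0.1327) ≈ 0.7232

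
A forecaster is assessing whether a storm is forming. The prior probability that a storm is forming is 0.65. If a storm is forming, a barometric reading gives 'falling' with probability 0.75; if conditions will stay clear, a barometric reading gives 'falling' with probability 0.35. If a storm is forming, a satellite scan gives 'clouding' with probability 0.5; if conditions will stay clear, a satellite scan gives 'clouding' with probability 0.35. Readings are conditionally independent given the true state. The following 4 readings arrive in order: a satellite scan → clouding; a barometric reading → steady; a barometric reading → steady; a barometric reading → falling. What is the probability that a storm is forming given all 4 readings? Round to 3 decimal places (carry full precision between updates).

0.457

Apply Bayes' rule sequentially, carrying P(storm) forward.
After a satellite scan='clouding': P(storm) = 0.5·0.6500 / (0.5·0.6500 + 0.35·0.3500) ≈ 0.7263
After a barometric reading='steady': P(storm) = 0.25·0.7263 / (0.25·0.7263 + 0.65·0.2737) ≈ 0.5051
After a barometric reading='steady': P(storm) = 0.25·0.5051 / (0.25·0.5051 + 0.65·0.4949) ≈ 0.2818
After a barometric reading='falling': P(storm) = 0.75·0.2818 / (0.75·0.2818 + 0.35·0.7182) ≈ 0.4568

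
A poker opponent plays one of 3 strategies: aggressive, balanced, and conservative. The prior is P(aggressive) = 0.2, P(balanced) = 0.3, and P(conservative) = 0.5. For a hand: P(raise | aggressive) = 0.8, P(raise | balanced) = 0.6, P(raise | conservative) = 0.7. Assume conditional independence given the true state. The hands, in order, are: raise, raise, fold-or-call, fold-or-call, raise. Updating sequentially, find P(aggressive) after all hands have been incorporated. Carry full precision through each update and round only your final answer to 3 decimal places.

0.137

After 'raise': normaliser = 0.8·0.2000 + 0.6·0.3000 + 0.7·0.5000; P(aggressive) ≈ 0.2319, P(balanced) ≈ 0.2609, P(conservative) ≈ 0.5072
After 'raise': normaliser = 0.8·0.2319 + 0.6·0.2609 + 0.7·0.5072; P(aggressive) ≈ 0.2661, P(balanced) ≈ 0.2245, P(conservative) ≈ 0.5094
After 'fold-or-call': normaliser = 0.2·0.2661 + 0.4·0.2245 + 0.3·0.5094; P(aggressive) ≈ 0.1799, P(balanced) ≈ 0.3036, P(conservative) ≈ 0.5165
After 'fold-or-call': normaliser = 0.2·0.1799 + 0.4·0.3036 + 0.3·0.5165; P(aggressive) ≈ 0.1152, P(balanced) ≈ 0.3888, P(conservative) ≈ 0.4961
After 'raise': normaliser = 0.8·0.1152 + 0.6·0.3888 + 0.7·0.4961; P(aggressive) ≈ 0.1370, P(balanced) ≈ 0.3468, P(conservative) ≈ 0.5162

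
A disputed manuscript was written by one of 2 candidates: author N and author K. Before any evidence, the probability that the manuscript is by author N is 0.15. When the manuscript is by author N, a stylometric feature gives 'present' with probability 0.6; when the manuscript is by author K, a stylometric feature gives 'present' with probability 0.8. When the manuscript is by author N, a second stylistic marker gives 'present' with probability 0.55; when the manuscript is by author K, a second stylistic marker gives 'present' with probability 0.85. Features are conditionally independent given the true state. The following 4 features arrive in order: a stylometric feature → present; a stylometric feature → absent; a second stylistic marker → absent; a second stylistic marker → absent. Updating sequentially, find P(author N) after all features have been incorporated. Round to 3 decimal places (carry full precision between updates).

After a stylometric feature='present': P(author N) = 0.6·0.1500 / (0.6·0.1500 + 0.8·0.8500) ≈ 0.1169
After a stylometric feature='absent': P(author N) = 0.4·0.1169 / (0.4·0.1169 + 0.2·0.8831) ≈ 0.2093
After a second stylistic marker='absent': P(author N) = 0.45·0.2093 / (0.45·0.2093 + 0.15·0.7907) ≈ 0.4426
After a second stylistic marker='absent': P(author N) = 0.45·0.4426 / (0.45·0.4426 + 0.15·0.5574) ≈ 0.7043

0.704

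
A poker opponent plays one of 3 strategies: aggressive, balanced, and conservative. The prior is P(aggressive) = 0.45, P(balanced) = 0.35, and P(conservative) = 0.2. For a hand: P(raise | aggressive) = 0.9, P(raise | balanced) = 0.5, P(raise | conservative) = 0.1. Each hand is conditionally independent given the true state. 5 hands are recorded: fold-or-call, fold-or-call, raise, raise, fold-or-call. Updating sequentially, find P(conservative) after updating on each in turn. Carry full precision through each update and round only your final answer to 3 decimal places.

0.114

After 'fold-or-call': normaliser = 0.1·0.4500 + 0.5·0.3500 + 0.9·0.2000; P(aggressive) ≈ 0.1125, P(balanced) ≈ 0.4375, P(conservative) ≈ 0.4500
After 'fold-or-call': normaliser = 0.1·0.1125 + 0.5·0.4375 + 0.9·0.4500; P(aggressive) ≈ 0.0177, P(balanced) ≈ 0.3445, P(conservative) ≈ 0.6378
After 'raise': normaliser = 0.9·0.0177 + 0.5·0.3445 + 0.1·0.6378; P(aggressive) ≈ 0.0633, P(balanced) ≈ 0.6836, P(conservative) ≈ 0.2531
After 'raise': normaliser = 0.9·0.0633 + 0.5·0.6836 + 0.1·0.2531; P(aggressive) ≈ 0.1343, P(balanced) ≈ 0.8060, P(conservative) ≈ 0.0597
After 'fold-or-call': normaliser = 0.1·0.1343 + 0.5·0.8060 + 0.9·0.0597; P(aggressive) ≈ 0.0286, P(balanced) ≈ 0.8572, P(conservative) ≈ 0.1143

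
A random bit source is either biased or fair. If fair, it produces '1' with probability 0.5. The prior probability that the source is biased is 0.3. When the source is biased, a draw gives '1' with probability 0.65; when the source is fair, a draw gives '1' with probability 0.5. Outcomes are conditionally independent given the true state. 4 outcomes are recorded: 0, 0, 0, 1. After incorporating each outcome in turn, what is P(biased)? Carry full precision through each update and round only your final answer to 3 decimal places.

Apply Bayes' rule sequentially, carrying P(biased) forward.
After '0': P(biased) = 0.35·0.3000 / (0.35·0.3000 + 0.5·0.7000) ≈ 0.2308
After '0': P(biased) = 0.35·0.2308 / (0.35·0.2308 + 0.5·0.7692) ≈ 0.1736
After '0': P(biased) = 0.35·0.1736 / (0.35·0.1736 + 0.5·0.8264) ≈ 0.1282
After '1': P(biased) = 0.65·0.1282 / (0.65·0.1282 + 0.5·0.8718) ≈ 0.1604

0.160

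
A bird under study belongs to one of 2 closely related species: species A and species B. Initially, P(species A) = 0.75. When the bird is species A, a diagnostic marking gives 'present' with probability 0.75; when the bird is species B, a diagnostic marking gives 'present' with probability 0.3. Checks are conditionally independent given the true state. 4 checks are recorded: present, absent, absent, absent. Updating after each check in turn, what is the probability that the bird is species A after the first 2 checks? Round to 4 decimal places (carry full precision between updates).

Apply Bayes' rule sequentially, carrying P(species A) forward.
After 'present': P(species A) = 0.75·0.7500 / (0.75·0.7500 + 0.3·0.2500) ≈ 0.8824
After 'absent': P(species A) = 0.25·0.8824 / (0.25·0.8824 + 0.7·0.1176) ≈ 0.7282

0.7282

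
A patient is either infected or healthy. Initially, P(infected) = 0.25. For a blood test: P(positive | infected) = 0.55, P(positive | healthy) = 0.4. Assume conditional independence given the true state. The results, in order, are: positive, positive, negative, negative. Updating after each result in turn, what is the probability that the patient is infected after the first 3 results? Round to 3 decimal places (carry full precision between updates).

0.321

After 'positive': P(infected) = 0.55·0.2500 / (0.55·0.2500 + 0.4·0.7500) ≈ 0.3143
After 'positive': P(infected) = 0.55·0.3143 / (0.55·0.3143 + 0.4·0.6857) ≈ 0.3866
After 'negative': P(infected) = 0.45·0.3866 / (0.45·0.3866 + 0.6·0.6134) ≈ 0.3210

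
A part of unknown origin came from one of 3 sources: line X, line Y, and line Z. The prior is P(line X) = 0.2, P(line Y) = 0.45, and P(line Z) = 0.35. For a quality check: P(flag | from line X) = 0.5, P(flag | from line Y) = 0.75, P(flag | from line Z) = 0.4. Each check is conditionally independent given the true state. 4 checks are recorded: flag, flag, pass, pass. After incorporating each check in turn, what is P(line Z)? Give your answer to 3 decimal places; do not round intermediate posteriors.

0.416

After 'flag': normaliser = 0.5·0.2000 + 0.75·0.4500 + 0.4·0.3500; P(line X) ≈ 0.1732, P(line Y) ≈ 0.5844, P(line Z) ≈ 0.2424
After 'flag': normaliser = 0.5·0.1732 + 0.75·0.5844 + 0.4·0.2424; P(line X) ≈ 0.1392, P(line Y) ≈ 0.7048, P(line Z) ≈ 0.1559
After 'pass': normaliser = 0.5·0.1392 + 0.25·0.7048 + 0.6·0.1559; P(line X) ≈ 0.2051, P(line Y) ≈ 0.5192, P(line Z) ≈ 0.2757
After 'pass': normaliser = 0.5·0.2051 + 0.25·0.5192 + 0.6·0.2757; P(line X) ≈ 0.2578, P(line Y) ≈ 0.3263, P(line Z) ≈ 0.4158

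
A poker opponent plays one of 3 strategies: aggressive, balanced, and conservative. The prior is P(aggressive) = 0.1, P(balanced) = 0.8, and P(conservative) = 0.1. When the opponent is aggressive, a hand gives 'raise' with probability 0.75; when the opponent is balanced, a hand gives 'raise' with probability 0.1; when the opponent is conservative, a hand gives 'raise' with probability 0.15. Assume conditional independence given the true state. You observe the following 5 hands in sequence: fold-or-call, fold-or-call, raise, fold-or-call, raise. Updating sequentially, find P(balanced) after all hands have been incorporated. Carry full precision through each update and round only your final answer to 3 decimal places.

0.721

Apply Bayes' rule sequentially, carrying P(balanced) forward.
After 'fold-or-call': normaliser = 0.25·0.1000 + 0.9·0.8000 + 0.85·0.1000; P(aggressive) ≈ 0.0301, P(balanced) ≈ 0.8675, P(conservative) ≈ 0.1024
After 'fold-or-call': normaliser = 0.25·0.0301 + 0.9·0.8675 + 0.85·0.1024; P(aggressive) ≈ 0.0086, P(balanced) ≈ 0.8919, P(conservative) ≈ 0.0994
After 'raise': normaliser = 0.75·0.0086 + 0.1·0.8919 + 0.15·0.0994; P(aggressive) ≈ 0.0584, P(balanced) ≈ 0.8067, P(conservative) ≈ 0.1349
After 'fold-or-call': normaliser = 0.25·0.0584 + 0.9·0.8067 + 0.85·0.1349; P(aggressive) ≈ 0.0171, P(balanced) ≈ 0.8489, P(conservative) ≈ 0.1341
After 'raise': normaliser = 0.75·0.0171 + 0.1·0.8489 + 0.15·0.1341; P(aggressive) ≈ 0.1086, P(balanced) ≈ 0.7207, P(conservative) ≈ 0.1707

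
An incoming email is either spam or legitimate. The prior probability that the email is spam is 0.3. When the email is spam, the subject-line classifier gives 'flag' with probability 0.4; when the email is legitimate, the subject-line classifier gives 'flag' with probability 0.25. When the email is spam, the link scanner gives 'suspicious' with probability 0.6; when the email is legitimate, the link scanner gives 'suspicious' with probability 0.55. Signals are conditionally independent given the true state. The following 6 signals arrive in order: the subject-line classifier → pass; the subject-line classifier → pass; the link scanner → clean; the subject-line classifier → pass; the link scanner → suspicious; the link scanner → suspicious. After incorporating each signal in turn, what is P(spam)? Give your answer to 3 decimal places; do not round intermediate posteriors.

After the subject-line classifier='pass': P(spam) = 0.6·0.3000 / (0.6·0.3000 + 0.75·0.7000) ≈ 0.2553
After the subject-line classifier='pass': P(spam) = 0.6·0.2553 / (0.6·0.2553 + 0.75·0.7447) ≈ 0.2152
After the link scanner='clean': P(spam) = 0.4·0.2152 / (0.4·0.2152 + 0.45·0.7848) ≈ 0.1960
After the subject-line classifier='pass': P(spam) = 0.6·0.1960 / (0.6·0.1960 + 0.75·0.8040) ≈ 0.1632
After the link scanner='suspicious': P(spam) = 0.6·0.1632 / (0.6·0.1632 + 0.55·0.8368) ≈ 0.1754
After the link scanner='suspicious': P(spam) = 0.6·0.1754 / (0.6·0.1754 + 0.55·0.8246) ≈ 0.1884

0.188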